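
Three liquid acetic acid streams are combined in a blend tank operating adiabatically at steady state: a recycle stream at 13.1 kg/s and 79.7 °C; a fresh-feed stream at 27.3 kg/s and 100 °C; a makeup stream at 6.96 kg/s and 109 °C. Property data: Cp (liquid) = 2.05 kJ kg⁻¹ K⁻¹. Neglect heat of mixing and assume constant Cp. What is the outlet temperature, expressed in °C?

Adiabatic, steady state ⇒ Σ ṁᵢCp,ᵢ(T_out − Tᵢ) = 0
Σ ṁᵢCp,ᵢTᵢ = 13.1×2.05×79.7 + 27.3×2.05×100 + 6.96×2.05×109 = 9292.1
Σ ṁᵢCp,ᵢ = 13.1×2.05 + 27.3×2.05 + 6.96×2.05 = 97.088
T_out = 9292.1 / 97.088 = 95.708 °C

T_out = 95.7 °C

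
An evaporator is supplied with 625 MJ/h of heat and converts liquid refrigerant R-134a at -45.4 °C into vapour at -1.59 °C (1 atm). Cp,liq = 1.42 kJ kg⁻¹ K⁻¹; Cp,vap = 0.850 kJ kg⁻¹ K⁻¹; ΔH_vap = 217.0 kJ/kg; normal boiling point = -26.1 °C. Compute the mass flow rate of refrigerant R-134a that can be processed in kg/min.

Δh = 1.42×(-26.1−-45.4) + 217.0 + 0.850×(-1.59−-26.1) = 265.24 kJ/kg
Q = 625 MJ/h = 173.61 kJ/s = 10417 kJ/min
ṁ = Q/Δh = 10417 / 265.24 = 39.273 kg/min

ṁ = 39.3 kg/min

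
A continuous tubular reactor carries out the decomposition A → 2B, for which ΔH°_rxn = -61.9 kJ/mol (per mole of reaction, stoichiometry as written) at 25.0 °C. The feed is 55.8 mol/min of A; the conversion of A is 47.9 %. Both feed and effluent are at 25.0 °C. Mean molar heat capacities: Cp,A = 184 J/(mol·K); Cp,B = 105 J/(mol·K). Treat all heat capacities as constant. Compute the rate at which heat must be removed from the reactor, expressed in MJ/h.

Q_out = 99.3 MJ/h

Extent of reaction ξ = 0.479 × 55.8 = 26.728 mol/min
Reaction term: ξ·ΔH°_rxn = 26.728 × -61.9 = -1654.5 kJ/min
Q = ΔH = -1654.5 kJ/min = -27.575 kW
Heat removed = 99.269 MJ/h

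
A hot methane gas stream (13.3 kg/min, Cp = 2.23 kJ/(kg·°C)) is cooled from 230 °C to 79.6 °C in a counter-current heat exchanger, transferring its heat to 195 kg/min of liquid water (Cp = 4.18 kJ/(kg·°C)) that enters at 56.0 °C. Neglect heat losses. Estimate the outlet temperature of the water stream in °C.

Heat released by hot stream: Q = 13.3 × 2.23 × (230 − 79.6) = 4460.7 kJ/min
Energy balance on cold side (adiabatic exchanger): Q = ṁ_c·Cp_c·(T_c,out − T_c,in)
T_c,out = 56.0 + 4460.7/(195 × 4.18) = 61.473 °C

T_c,out = 61.5 °C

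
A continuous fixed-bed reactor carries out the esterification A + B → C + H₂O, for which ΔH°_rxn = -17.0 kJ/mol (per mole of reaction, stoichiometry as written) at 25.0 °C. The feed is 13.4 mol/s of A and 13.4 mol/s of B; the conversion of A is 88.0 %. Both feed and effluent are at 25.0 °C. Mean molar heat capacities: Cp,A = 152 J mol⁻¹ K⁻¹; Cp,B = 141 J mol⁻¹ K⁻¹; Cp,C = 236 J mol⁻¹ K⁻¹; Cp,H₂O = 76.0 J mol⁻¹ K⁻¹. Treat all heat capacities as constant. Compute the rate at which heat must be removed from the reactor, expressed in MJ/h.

Extent of reaction ξ = 0.880 × 13.4 = 11.792 mol/s
Reaction term: ξ·ΔH°_rxn = 11.792 × -17.0 = -200.46 kJ/s
Q = ΔH = -200.46 kJ/s = -200.46 kW
Heat removed = 721.67 MJ/h

Q_out = 722 MJ/h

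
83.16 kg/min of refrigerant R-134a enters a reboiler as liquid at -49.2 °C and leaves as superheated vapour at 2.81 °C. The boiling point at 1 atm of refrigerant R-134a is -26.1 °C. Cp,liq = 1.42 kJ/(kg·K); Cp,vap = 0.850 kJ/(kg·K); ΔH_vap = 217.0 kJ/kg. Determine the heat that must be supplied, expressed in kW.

Q = 380 kW

liquid -49.2→-26.1 °C: 32.802 kJ/kg
vaporisation at -26.1 °C: 217 kJ/kg
vapour -26.1→2.81 °C: 24.573 kJ/kg
Δh = 32.802 + 217 + 24.573 = 274.38 kJ/kg
Q = ṁ·Δh = 83.16 kg/min × 274.38 kJ/kg = 22817 kJ/min
|Q| = 380.28 kW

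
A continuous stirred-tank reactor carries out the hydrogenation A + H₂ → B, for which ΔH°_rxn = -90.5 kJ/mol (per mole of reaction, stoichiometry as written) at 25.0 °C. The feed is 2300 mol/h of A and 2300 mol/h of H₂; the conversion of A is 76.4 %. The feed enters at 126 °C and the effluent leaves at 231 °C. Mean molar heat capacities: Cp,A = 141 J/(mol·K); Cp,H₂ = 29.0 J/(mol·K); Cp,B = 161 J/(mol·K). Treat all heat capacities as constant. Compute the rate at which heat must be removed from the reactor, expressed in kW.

Extent of reaction ξ = 0.764 × 2300 = 1757.2 mol/h
Reaction term: ξ·ΔH°_rxn = 1757.2 × -90.5 = -159030 kJ/h
Sensible, feed 126→25 °C: -39491 kJ/h
Outlet flows (mol/h): A 542.8, H₂ 542.8, B 1757.2
Sensible, products 25→231 °C: 77288 kJ/h
Q = ΔH = -121230 kJ/h = -33.675 kW
Heat removed = 33.675 kW

Q_out = 33.7 kW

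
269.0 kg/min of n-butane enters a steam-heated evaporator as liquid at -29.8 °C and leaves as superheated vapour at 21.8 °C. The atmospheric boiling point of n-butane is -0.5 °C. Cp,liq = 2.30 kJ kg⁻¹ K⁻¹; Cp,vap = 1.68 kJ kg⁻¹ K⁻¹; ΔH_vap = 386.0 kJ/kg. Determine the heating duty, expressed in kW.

Q = 2200 kW

liquid -29.8→-0.5 °C: 67.39 kJ/kg
vaporisation at -0.5 °C: 386 kJ/kg
vapour -0.5→21.8 °C: 37.464 kJ/kg
Δh = 67.39 + 386 + 37.464 = 490.85 kJ/kg
Q = ṁ·Δh = 269.0 kg/min × 490.85 kJ/kg = 132040 kJ/min
|Q| = 2200.7 kW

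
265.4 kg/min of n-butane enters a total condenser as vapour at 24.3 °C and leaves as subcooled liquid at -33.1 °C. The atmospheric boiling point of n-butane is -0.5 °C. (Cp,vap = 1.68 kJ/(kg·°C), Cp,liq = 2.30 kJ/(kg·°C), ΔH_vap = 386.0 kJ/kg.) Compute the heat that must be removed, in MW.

vapour 24.3→-0.5 °C: -41.664 kJ/kg
condensation at -0.5 °C: -386 kJ/kg
liquid -0.5→-33.1 °C: -74.98 kJ/kg
Δh = -41.664 + -386 + -74.98 = -502.64 kJ/kg
Q = ṁ·Δh = 265.4 kg/min × -502.64 kJ/kg = -133400 kJ/min
|Q| = 2223.4 kW = 2.2234 MW

Q_c = 2.22 MW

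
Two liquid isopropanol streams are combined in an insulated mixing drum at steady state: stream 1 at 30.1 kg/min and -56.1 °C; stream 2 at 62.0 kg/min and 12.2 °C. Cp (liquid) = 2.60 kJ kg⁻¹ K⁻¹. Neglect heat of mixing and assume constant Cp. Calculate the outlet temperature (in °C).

No heat crosses the boundary, so H_out = H_in.
Σ ṁᵢCp,ᵢTᵢ = 30.1×2.60×-56.1 + 62.0×2.60×12.2 = -2423.7
Σ ṁᵢCp,ᵢ = 30.1×2.60 + 62.0×2.60 = 239.46
T_out = -2423.7 / 239.46 = -10.122 °C

T_out = -10.1 °C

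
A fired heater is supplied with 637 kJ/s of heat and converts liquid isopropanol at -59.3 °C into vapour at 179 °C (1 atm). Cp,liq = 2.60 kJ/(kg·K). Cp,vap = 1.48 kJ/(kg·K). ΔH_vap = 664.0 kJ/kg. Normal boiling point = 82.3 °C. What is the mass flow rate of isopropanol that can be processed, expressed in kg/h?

Δh = 2.60×(82.3−-59.3) + 664.0 + 1.48×(179−82.3) = 1175.3 kJ/kg
Q = 637 kJ/s = 637 kJ/s = 2.2932e+06 kJ/h
ṁ = Q/Δh = 2.2932e+06 / 1175.3 = 1951.2 kg/h

ṁ = 1950 kg/h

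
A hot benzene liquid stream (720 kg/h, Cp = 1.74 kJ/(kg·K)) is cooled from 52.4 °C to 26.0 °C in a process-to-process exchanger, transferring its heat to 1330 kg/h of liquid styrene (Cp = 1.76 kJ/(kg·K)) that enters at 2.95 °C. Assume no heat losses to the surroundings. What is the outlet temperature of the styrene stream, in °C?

T_c,out = 17.1 °C

Heat released by hot stream: Q = 720 × 1.74 × (52.4 − 26.0) = 33074 kJ/h
Energy balance on cold side (adiabatic exchanger): Q = ṁ_c·Cp_c·(T_c,out − T_c,in)
T_c,out = 2.95 + 33074/(1330 × 1.76) = 17.079 °C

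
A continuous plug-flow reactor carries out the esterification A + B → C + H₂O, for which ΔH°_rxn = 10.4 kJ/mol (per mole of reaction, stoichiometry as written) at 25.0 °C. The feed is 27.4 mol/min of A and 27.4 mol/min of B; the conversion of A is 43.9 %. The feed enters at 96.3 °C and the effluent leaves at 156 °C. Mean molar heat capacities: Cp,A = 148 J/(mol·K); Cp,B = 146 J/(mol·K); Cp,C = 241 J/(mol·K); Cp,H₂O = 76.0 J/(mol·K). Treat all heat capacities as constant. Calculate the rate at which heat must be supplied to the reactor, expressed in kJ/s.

Extent of reaction ξ = 0.439 × 27.4 = 12.029 mol/min
Reaction term: ξ·ΔH°_rxn = 12.029 × 10.4 = 125.1 kJ/min
Sensible, feed 96.3→25 °C: -574.36 kJ/min
Outlet flows (mol/min): A 15.371, B 15.371, C 12.029, H₂O 12.029
Sensible, products 25→156 °C: 1091.5 kJ/min
Q = ΔH = 642.26 kJ/min = 10.704 kW
Heat supplied = 10.704 kJ/s

Q_in = 10.7 kJ/s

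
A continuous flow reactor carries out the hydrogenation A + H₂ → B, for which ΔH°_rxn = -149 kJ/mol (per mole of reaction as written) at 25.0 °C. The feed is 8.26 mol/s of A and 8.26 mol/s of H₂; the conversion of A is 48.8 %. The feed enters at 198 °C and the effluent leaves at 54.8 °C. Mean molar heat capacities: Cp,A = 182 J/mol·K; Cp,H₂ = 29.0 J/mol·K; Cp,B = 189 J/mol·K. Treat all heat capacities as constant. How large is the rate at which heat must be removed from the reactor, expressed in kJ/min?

Extent of reaction ξ = 0.488 × 8.26 = 4.0309 mol/s
Reaction term: ξ·ΔH°_rxn = 4.0309 × -149 = -600.6 kJ/s
Sensible, feed 198→25 °C: -301.51 kJ/s
Outlet flows (mol/s): A 4.2291, H₂ 4.2291, B 4.0309
Sensible, products 25→54.8 °C: 49.295 kJ/s
Q = ΔH = -852.82 kJ/s = -852.82 kW
Heat removed = 51169 kJ/min

Q_out = 51200 kJ/min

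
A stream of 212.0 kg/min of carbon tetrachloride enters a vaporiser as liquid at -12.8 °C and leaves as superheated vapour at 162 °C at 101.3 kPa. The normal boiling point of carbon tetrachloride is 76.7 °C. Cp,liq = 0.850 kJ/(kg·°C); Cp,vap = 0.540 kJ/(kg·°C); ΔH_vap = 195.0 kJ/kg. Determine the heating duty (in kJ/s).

liquid -12.8→76.7 °C: 76.075 kJ/kg
vaporisation at 76.7 °C: 195 kJ/kg
vapour 76.7→162 °C: 46.062 kJ/kg
Δh = 76.075 + 195 + 46.062 = 317.14 kJ/kg
Q = ṁ·Δh = 212.0 kg/min × 317.14 kJ/kg = 67233 kJ/min
|Q| = 1120.6 kW

Q = 1120 kJ/s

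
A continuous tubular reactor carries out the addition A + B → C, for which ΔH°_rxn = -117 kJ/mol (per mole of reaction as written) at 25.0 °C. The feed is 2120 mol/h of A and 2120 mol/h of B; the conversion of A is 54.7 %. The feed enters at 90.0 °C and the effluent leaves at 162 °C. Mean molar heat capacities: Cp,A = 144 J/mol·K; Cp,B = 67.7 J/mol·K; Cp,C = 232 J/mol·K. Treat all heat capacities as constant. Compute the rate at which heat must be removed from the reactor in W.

Q_out = 27800 W

Extent of reaction ξ = 0.547 × 2120 = 1159.6 mol/h
Reaction term: ξ·ΔH°_rxn = 1159.6 × -117 = -135680 kJ/h
Sensible, feed 90.0→25 °C: -29172 kJ/h
Outlet flows (mol/h): A 960.36, B 960.36, C 1159.6
Sensible, products 25→162 °C: 64711 kJ/h
Q = ΔH = -100140 kJ/h = -27.816 kW
Heat removed = 27816 W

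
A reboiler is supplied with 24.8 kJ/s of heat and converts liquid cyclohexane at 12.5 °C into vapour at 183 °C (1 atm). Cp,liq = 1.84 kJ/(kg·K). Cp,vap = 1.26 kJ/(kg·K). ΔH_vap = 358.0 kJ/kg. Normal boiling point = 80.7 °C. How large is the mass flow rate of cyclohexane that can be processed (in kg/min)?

Δh = 1.84×(80.7−12.5) + 358.0 + 1.26×(183−80.7) = 612.39 kJ/kg
Q = 24.8 kJ/s = 24.8 kJ/s = 1488 kJ/min
ṁ = Q/Δh = 1488 / 612.39 = 2.4298 kg/min

ṁ = 2.43 kg/min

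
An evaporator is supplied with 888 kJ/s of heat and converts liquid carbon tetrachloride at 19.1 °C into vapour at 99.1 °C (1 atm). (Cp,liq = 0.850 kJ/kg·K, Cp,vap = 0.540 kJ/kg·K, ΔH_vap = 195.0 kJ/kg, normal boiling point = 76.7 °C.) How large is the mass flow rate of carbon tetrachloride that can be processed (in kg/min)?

ṁ = 208 kg/min

Δh = 0.850×(76.7−19.1) + 195.0 + 0.540×(99.1−76.7) = 256.06 kJ/kg
Q = 888 kJ/s = 888 kJ/s = 53280 kJ/min
ṁ = Q/Δh = 53280 / 256.06 = 208.08 kg/min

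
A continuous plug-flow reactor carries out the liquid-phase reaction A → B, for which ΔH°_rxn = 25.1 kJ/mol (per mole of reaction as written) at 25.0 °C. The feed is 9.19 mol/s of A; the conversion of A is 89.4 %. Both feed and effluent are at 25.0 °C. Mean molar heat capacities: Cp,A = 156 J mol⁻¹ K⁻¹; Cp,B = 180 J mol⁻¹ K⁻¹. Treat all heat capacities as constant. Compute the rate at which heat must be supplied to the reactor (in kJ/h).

Q_in = 742000 kJ/h

Extent of reaction ξ = 0.894 × 9.19 = 8.2159 mol/s
Reaction term: ξ·ΔH°_rxn = 8.2159 × 25.1 = 206.22 kJ/s
Q = ΔH = 206.22 kJ/s = 206.22 kW
Heat supplied = 742390 kJ/h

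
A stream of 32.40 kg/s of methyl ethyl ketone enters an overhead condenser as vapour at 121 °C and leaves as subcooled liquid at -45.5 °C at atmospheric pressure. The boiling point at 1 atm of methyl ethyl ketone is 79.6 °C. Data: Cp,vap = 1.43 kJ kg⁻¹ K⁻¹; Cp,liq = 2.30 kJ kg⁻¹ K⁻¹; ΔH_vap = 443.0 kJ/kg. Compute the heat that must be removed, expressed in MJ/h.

vapour 121→79.6 °C: -59.202 kJ/kg
condensation at 79.6 °C: -443 kJ/kg
liquid 79.6→-45.5 °C: -287.73 kJ/kg
Δh = -59.202 + -443 + -287.73 = -789.93 kJ/kg
Q = ṁ·Δh = 32.40 kg/s × -789.93 kJ/kg = -25594 kJ/s
|Q| = 25594 kW = 92138 MJ/h

Q_c = 92100 MJ/h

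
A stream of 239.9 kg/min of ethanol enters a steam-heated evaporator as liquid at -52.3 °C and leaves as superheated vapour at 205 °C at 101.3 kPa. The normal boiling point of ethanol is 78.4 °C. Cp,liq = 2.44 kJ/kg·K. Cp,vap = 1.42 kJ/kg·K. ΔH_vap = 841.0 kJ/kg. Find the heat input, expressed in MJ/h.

liquid -52.3→78.4 °C: 318.91 kJ/kg
vaporisation at 78.4 °C: 841 kJ/kg
vapour 78.4→205 °C: 179.77 kJ/kg
Δh = 318.91 + 841 + 179.77 = 1339.7 kJ/kg
Q = ṁ·Δh = 239.9 kg/min × 1339.7 kJ/kg = 321390 kJ/min
|Q| = 5356.5 kW = 19283 MJ/h

Q = 19300 MJ/h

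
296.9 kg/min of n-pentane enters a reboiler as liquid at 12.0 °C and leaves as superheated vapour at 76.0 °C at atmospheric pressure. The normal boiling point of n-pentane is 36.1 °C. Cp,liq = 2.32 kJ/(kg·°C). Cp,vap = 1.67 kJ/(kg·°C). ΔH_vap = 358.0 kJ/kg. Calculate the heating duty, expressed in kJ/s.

Q = 2380 kJ/s

liquid 12.0→36.1 °C: 55.912 kJ/kg
vaporisation at 36.1 °C: 358 kJ/kg
vapour 36.1→76.0 °C: 66.633 kJ/kg
Δh = 55.912 + 358 + 66.633 = 480.55 kJ/kg
Q = ṁ·Δh = 296.9 kg/min × 480.55 kJ/kg = 142670 kJ/min
|Q| = 2377.9 kW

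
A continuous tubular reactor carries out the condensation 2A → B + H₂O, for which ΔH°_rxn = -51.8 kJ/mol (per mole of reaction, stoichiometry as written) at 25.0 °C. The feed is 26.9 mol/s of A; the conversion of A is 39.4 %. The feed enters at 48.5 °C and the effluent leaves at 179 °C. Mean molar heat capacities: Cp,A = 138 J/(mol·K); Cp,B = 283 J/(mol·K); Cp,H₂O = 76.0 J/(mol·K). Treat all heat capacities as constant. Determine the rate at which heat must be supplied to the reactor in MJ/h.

Extent of reaction ξ = 0.394 × 26.9 / 2 = 5.2993 mol/s
Reaction term: ξ·ΔH°_rxn = 5.2993 × -51.8 = -274.5 kJ/s
Sensible, feed 48.5→25 °C: -87.237 kJ/s
Outlet flows (mol/s): A 16.301, B 5.2993, H₂O 5.2993
Sensible, products 25→179 °C: 639.41 kJ/s
Q = ΔH = 277.67 kJ/s = 277.67 kW
Heat supplied = 999.63 MJ/h

Q_in = 1000 MJ/h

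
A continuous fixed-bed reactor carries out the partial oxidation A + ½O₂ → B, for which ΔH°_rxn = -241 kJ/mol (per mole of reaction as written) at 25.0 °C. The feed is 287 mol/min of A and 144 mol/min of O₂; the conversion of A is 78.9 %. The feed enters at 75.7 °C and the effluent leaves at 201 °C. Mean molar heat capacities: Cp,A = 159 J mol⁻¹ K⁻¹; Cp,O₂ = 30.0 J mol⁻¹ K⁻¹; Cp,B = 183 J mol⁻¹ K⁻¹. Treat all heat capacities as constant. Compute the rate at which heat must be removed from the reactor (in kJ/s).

Extent of reaction ξ = 0.789 × 287 = 226.44 mol/min
Reaction term: ξ·ΔH°_rxn = 226.44 × -241 = -54573 kJ/min
Sensible, feed 75.7→25 °C: -2532.6 kJ/min
Outlet flows (mol/min): A 60.557, O₂ 30.778, B 226.44
Sensible, products 25→201 °C: 9150.4 kJ/min
Q = ΔH = -47955 kJ/min = -799.25 kW
Heat removed = 799.25 kJ/s

Q_out = 799 kJ/s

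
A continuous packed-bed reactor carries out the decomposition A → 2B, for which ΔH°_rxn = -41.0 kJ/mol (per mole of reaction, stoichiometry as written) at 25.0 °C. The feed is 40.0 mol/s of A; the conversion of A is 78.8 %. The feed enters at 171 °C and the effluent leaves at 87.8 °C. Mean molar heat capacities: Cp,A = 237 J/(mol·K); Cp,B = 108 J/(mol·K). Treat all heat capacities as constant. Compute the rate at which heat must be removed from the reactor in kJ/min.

Q_out = 127000 kJ/min

Extent of reaction ξ = 0.788 × 40.0 = 31.52 mol/s
Reaction term: ξ·ΔH°_rxn = 31.52 × -41.0 = -1292.3 kJ/s
Sensible, feed 171→25 °C: -1384.1 kJ/s
Outlet flows (mol/s): A 8.48, B 63.04
Sensible, products 25→87.8 °C: 553.78 kJ/s
Q = ΔH = -2122.6 kJ/s = -2122.6 kW
Heat removed = 127360 kJ/min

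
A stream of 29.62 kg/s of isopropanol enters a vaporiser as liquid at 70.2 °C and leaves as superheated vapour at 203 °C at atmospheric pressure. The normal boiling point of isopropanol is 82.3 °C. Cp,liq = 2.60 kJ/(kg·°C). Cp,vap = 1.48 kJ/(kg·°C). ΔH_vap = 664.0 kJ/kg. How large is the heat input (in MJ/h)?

liquid 70.2→82.3 °C: 31.46 kJ/kg
vaporisation at 82.3 °C: 664 kJ/kg
vapour 82.3→203 °C: 178.64 kJ/kg
Δh = 31.46 + 664 + 178.64 = 874.1 kJ/kg
Q = ṁ·Δh = 29.62 kg/s × 874.1 kJ/kg = 25891 kJ/s
|Q| = 25891 kW = 93207 MJ/h

Q = 93200 MJ/h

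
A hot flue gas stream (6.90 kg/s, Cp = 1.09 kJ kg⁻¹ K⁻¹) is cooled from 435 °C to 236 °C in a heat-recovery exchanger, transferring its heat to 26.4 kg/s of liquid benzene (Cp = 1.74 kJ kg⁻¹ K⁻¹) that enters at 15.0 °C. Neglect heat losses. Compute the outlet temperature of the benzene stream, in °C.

T_c,out = 47.6 °C

Heat released by hot stream: Q = 6.90 × 1.09 × (435 − 236) = 1496.7 kJ/s
Energy balance on cold side (adiabatic exchanger): Q = ṁ_c·Cp_c·(T_c,out − T_c,in)
T_c,out = 15.0 + 1496.7/(26.4 × 1.74) = 47.582 °C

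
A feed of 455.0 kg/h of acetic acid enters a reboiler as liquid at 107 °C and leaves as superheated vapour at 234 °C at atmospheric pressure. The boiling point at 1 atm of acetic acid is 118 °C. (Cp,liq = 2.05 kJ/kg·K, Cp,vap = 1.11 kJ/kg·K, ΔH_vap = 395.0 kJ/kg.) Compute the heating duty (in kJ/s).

liquid 107→118 °C: 22.55 kJ/kg
vaporisation at 118 °C: 395 kJ/kg
vapour 118→234 °C: 128.76 kJ/kg
Δh = 22.55 + 395 + 128.76 = 546.31 kJ/kg
Q = ṁ·Δh = 455.0 kg/h × 546.31 kJ/kg = 248570 kJ/h
|Q| = 69.048 kW

Q = 69.0 kJ/s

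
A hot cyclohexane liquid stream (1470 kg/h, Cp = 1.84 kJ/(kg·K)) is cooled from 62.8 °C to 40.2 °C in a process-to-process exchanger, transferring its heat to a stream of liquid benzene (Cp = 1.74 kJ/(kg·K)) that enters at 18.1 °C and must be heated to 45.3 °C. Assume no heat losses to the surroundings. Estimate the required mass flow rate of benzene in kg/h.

ṁ_c = 1290 kg/h

Heat released by hot stream: Q = 1470 × 1.84 × (62.8 − 40.2) = 61128 kJ/h
Energy balance on cold side (adiabatic exchanger): Q = ṁ_c·Cp_c·(T_c,out − T_c,in)
ṁ_c = 61128 / [1.74 × (45.3 − 18.1)] = 1291.6 kg/h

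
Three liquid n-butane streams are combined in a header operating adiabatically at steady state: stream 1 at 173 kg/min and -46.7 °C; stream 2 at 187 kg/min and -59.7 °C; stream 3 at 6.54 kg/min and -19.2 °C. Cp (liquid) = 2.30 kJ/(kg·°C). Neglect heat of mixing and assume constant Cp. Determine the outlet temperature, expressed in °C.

T_out = -52.8 °C

Adiabatic, steady state ⇒ Σ ṁᵢCp,ᵢ(T_out − Tᵢ) = 0
T_out = Σ ṁᵢCp,ᵢTᵢ / Σ ṁᵢCp,ᵢ
      = -44548 / 843.04 = -52.842 °C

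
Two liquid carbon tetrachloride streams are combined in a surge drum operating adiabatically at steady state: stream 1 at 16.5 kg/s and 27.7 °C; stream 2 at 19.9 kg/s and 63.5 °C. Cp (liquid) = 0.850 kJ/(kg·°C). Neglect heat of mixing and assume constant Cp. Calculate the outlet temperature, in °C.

T_out = 47.3 °C

No heat crosses the boundary, so H_out = H_in.
T_out = Σ ṁᵢCp,ᵢTᵢ / Σ ṁᵢCp,ᵢ
      = 1462.6 / 30.94 = 47.272 °C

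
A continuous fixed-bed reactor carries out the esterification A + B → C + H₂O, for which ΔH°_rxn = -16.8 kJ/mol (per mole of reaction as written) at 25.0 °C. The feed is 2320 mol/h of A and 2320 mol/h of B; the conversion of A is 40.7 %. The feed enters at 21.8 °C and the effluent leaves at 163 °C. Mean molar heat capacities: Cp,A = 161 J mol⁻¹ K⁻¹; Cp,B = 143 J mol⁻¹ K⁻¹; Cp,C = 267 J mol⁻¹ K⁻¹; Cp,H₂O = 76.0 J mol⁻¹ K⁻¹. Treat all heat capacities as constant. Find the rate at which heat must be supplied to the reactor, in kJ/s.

Q_in = 24.7 kJ/s

Extent of reaction ξ = 0.407 × 2320 = 944.24 mol/h
Reaction term: ξ·ΔH°_rxn = 944.24 × -16.8 = -15863 kJ/h
Sensible, feed 21.8→25 °C: 2256.9 kJ/h
Outlet flows (mol/h): A 1375.8, B 1375.8, C 944.24, H₂O 944.24
Sensible, products 25→163 °C: 102410 kJ/h
Q = ΔH = 88804 kJ/h = 24.668 kW
Heat supplied = 24.668 kJ/s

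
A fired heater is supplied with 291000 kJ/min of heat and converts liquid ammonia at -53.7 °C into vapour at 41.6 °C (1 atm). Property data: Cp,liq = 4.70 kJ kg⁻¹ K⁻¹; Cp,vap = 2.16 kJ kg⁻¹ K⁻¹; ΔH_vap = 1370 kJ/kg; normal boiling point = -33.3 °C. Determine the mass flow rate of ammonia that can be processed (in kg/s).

Δh = 4.70×(-33.3−-53.7) + 1370 + 2.16×(41.6−-33.3) = 1627.7 kJ/kg
Q = 291000 kJ/min = 4850 kJ/s = 4850 kJ/s
ṁ = Q/Δh = 4850 / 1627.7 = 2.9797 kg/s

ṁ = 2.98 kg/s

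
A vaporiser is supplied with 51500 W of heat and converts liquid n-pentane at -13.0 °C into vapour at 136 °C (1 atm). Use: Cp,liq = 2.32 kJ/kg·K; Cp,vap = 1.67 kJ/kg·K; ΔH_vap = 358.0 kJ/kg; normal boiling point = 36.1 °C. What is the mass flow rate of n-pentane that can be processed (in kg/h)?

ṁ = 290 kg/h

Δh = 2.32×(36.1−-13.0) + 358.0 + 1.67×(136−36.1) = 638.75 kJ/kg
Q = 51500 W = 51.5 kJ/s = 185400 kJ/h
ṁ = Q/Δh = 185400 / 638.75 = 290.26 kg/h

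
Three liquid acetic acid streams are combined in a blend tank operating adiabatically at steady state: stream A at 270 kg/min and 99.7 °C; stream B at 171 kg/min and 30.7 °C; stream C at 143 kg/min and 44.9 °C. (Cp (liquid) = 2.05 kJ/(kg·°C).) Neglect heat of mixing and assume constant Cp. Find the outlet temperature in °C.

Energy balance with Q = 0: Σ ṁᵢCp,ᵢ(T_out − Tᵢ) = 0
T_out = Σ ṁᵢCp,ᵢTᵢ / Σ ṁᵢCp,ᵢ
      = 79108 / 1197.2 = 66.078 °C

T_out = 66.1 °C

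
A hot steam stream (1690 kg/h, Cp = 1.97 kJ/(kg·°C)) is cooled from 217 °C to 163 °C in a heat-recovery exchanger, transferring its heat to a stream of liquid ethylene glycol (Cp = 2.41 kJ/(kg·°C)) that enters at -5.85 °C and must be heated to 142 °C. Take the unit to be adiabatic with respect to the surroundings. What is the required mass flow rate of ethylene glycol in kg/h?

Heat released by hot stream: Q = 1690 × 1.97 × (217 − 163) = 179780 kJ/h
Energy balance on cold side (adiabatic exchanger): Q = ṁ_c·Cp_c·(T_c,out − T_c,in)
ṁ_c = 179780 / [2.41 × (142 − -5.85)] = 504.55 kg/h

ṁ_c = 505 kg/h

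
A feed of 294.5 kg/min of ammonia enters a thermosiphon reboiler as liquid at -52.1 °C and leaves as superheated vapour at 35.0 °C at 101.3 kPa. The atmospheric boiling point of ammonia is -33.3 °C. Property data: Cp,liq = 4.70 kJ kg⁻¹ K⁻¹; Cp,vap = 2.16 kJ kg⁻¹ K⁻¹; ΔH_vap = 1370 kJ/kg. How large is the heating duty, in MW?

liquid -52.1→-33.3 °C: 88.36 kJ/kg
vaporisation at -33.3 °C: 1370 kJ/kg
vapour -33.3→35.0 °C: 147.53 kJ/kg
Δh = 88.36 + 1370 + 147.53 = 1605.9 kJ/kg
Q = ṁ·Δh = 294.5 kg/min × 1605.9 kJ/kg = 472930 kJ/min
|Q| = 7882.2 kW = 7.8822 MW

Q = 7.88 MW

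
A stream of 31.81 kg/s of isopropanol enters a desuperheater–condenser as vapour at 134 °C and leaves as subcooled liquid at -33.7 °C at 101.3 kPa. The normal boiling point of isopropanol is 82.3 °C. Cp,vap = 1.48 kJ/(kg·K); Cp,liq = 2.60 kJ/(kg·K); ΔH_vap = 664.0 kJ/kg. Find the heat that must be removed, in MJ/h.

vapour 134→82.3 °C: -76.516 kJ/kg
condensation at 82.3 °C: -664 kJ/kg
liquid 82.3→-33.7 °C: -301.6 kJ/kg
Δh = -76.516 + -664 + -301.6 = -1042.1 kJ/kg
Q = ṁ·Δh = 31.81 kg/s × -1042.1 kJ/kg = -33150 kJ/s
|Q| = 33150 kW = 119340 MJ/h

Q_c = 119000 MJ/h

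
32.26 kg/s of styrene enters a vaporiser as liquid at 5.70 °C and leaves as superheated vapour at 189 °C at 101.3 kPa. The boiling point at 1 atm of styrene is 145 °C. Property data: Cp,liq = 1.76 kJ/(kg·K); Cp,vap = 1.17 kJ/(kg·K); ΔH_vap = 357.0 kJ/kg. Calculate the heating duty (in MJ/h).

liquid 5.70→145 °C: 245.17 kJ/kg
vaporisation at 145 °C: 357 kJ/kg
vapour 145→189 °C: 51.48 kJ/kg
Δh = 245.17 + 357 + 51.48 = 653.65 kJ/kg
Q = ṁ·Δh = 32.26 kg/s × 653.65 kJ/kg = 21087 kJ/s
|Q| = 21087 kW = 75912 MJ/h

Q = 75900 MJ/h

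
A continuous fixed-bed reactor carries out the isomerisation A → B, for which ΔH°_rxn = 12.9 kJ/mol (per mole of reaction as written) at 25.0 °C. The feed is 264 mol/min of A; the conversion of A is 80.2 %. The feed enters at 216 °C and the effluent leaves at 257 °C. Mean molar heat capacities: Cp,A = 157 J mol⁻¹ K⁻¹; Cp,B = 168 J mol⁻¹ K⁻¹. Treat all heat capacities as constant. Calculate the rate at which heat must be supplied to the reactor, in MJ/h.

Extent of reaction ξ = 0.802 × 264 = 211.73 mol/min
Reaction term: ξ·ΔH°_rxn = 211.73 × 12.9 = 2731.3 kJ/min
Sensible, feed 216→25 °C: -7916.6 kJ/min
Outlet flows (mol/min): A 52.272, B 211.73
Sensible, products 25→257 °C: 10156 kJ/min
Q = ΔH = 4971 kJ/min = 82.85 kW
Heat supplied = 298.26 MJ/h

Q_in = 298 MJ/h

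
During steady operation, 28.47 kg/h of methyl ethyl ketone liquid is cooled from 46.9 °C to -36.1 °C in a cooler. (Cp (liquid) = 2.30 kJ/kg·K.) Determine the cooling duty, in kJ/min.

Q_c = 90.6 kJ/min

Q = ṁ·Cp·ΔT = 28.47 × 2.30 × (-36.1 − 46.9) = -5434.9 kJ/h
Converting: 5434.9 / 3600 s = 1.5097 kW
Cooling duty = 90.582 kJ/min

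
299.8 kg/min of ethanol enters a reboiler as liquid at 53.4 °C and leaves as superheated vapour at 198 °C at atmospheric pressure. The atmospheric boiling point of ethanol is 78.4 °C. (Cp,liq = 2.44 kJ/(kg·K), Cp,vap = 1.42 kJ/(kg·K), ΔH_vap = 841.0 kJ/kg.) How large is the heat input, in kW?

Q = 5360 kW

liquid 53.4→78.4 °C: 61 kJ/kg
vaporisation at 78.4 °C: 841 kJ/kg
vapour 78.4→198 °C: 169.83 kJ/kg
Δh = 61 + 841 + 169.83 = 1071.8 kJ/kg
Q = ṁ·Δh = 299.8 kg/min × 1071.8 kJ/kg = 321340 kJ/min
|Q| = 5355.6 kW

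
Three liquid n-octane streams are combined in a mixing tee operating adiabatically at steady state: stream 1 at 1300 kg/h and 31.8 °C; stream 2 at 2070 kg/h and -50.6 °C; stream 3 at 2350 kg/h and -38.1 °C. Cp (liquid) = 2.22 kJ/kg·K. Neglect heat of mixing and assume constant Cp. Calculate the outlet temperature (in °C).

T_out = -26.7 °C

No heat crosses the boundary, so H_out = H_in.
T_out = Σ ṁᵢCp,ᵢTᵢ / Σ ṁᵢCp,ᵢ
      = -339520 / 12698 = -26.737 °C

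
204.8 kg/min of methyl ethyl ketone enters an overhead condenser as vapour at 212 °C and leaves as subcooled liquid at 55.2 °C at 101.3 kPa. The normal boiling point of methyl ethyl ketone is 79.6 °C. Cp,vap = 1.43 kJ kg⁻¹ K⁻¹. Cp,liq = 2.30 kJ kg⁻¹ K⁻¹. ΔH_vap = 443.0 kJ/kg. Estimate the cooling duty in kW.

Q_c = 2350 kW

vapour 212→79.6 °C: -189.33 kJ/kg
condensation at 79.6 °C: -443 kJ/kg
liquid 79.6→55.2 °C: -56.12 kJ/kg
Δh = -189.33 + -443 + -56.12 = -688.45 kJ/kg
Q = ṁ·Δh = 204.8 kg/min × -688.45 kJ/kg = -140990 kJ/min
|Q| = 2349.9 kW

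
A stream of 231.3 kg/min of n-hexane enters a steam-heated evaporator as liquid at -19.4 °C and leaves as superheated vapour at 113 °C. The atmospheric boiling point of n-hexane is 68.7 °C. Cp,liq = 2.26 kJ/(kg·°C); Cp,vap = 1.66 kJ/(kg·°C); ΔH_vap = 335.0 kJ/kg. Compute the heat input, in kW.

Q = 2340 kW

liquid -19.4→68.7 °C: 199.11 kJ/kg
vaporisation at 68.7 °C: 335 kJ/kg
vapour 68.7→113 °C: 73.538 kJ/kg
Δh = 199.11 + 335 + 73.538 = 607.64 kJ/kg
Q = ṁ·Δh = 231.3 kg/min × 607.64 kJ/kg = 140550 kJ/min
|Q| = 2342.5 kW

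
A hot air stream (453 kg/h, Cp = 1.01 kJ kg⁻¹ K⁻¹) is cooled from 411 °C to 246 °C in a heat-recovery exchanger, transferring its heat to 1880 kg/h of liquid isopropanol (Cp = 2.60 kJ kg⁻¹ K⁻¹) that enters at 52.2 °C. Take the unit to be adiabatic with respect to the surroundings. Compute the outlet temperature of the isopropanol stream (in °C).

Heat released by hot stream: Q = 453 × 1.01 × (411 − 246) = 75492 kJ/h
Energy balance on cold side (adiabatic exchanger): Q = ṁ_c·Cp_c·(T_c,out − T_c,in)
T_c,out = 52.2 + 75492/(1880 × 2.60) = 67.644 °C

T_c,out = 67.6 °C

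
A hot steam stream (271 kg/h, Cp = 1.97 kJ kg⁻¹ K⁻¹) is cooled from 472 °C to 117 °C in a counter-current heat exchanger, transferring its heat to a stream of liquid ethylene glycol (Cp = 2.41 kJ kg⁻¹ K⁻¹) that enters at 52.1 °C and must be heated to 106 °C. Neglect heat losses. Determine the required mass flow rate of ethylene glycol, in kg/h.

ṁ_c = 1460 kg/h

Heat released by hot stream: Q = 271 × 1.97 × (472 − 117) = 189520 kJ/h
Energy balance on cold side (adiabatic exchanger): Q = ṁ_c·Cp_c·(T_c,out − T_c,in)
ṁ_c = 189520 / [2.41 × (106 − 52.1)] = 1459 kg/h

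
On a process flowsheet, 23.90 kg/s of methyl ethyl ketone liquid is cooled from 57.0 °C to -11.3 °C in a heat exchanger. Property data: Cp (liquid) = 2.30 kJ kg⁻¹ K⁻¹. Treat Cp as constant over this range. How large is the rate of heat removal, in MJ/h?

Q_c = 13500 MJ/h

Q = ṁ·Cp·ΔT = 23.90 × 2.30 × (-11.3 − 57.0) = -3754.5 kJ/s
Cooling duty = 13516 MJ/h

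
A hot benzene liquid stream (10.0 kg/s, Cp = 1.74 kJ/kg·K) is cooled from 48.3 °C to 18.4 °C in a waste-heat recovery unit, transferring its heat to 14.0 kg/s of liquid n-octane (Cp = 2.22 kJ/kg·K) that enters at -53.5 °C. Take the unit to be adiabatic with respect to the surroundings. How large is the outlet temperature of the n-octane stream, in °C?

T_c,out = -36.8 °C

Heat released by hot stream: Q = 10.0 × 1.74 × (48.3 − 18.4) = 520.26 kJ/s
Energy balance on cold side (adiabatic exchanger): Q = ṁ_c·Cp_c·(T_c,out − T_c,in)
T_c,out = -53.5 + 520.26/(14.0 × 2.22) = -36.761 °C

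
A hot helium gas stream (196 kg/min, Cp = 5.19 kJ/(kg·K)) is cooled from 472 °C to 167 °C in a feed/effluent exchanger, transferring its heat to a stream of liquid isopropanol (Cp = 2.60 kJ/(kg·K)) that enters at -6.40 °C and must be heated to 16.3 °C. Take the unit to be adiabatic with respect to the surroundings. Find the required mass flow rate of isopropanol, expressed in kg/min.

ṁ_c = 5260 kg/min

Heat released by hot stream: Q = 196 × 5.19 × (472 − 167) = 310260 kJ/min
Energy balance on cold side (adiabatic exchanger): Q = ṁ_c·Cp_c·(T_c,out − T_c,in)
ṁ_c = 310260 / [2.60 × (16.3 − -6.40)] = 5256.8 kg/min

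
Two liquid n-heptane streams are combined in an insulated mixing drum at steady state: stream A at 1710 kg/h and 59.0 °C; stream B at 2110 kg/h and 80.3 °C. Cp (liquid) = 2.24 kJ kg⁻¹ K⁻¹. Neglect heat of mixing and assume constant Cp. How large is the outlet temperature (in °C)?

Energy balance with Q = 0: Σ ṁᵢCp,ᵢ(T_out − Tᵢ) = 0
T_out = Σ ṁᵢCp,ᵢTᵢ / Σ ṁᵢCp,ᵢ
      = 605520 / 8556.8 = 70.765 °C

T_out = 70.8 °C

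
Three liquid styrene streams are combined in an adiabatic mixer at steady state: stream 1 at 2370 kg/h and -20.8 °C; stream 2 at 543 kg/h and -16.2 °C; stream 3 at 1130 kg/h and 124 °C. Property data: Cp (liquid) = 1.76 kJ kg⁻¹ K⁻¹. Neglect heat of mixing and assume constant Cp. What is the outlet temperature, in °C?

No heat crosses the boundary, so H_out = H_in.
Σ ṁᵢCp,ᵢTᵢ = 2370×1.76×-20.8 + 543×1.76×-16.2 + 1130×1.76×124 = 144370
Σ ṁᵢCp,ᵢ = 2370×1.76 + 543×1.76 + 1130×1.76 = 7115.7
T_out = 144370 / 7115.7 = 20.289 °C

T_out = 20.3 °C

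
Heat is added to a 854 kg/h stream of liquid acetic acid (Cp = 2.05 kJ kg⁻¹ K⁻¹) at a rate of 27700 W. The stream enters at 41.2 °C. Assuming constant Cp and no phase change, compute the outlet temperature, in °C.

T_out = 98.2 °C

Q = 27700 W = 99720 kJ/h
ΔT = Q/(ṁ·Cp) = 99720/(854×2.05) = 56.96 K
T_out = 41.2 + 56.96 = 98.16 °C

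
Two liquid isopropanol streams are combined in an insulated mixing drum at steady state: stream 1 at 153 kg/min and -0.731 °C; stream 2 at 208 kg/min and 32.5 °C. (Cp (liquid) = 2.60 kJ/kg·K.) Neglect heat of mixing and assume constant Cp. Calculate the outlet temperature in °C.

No heat crosses the boundary, so H_out = H_in.
Σ ṁᵢCp,ᵢTᵢ = 153×2.60×-0.731 + 208×2.60×32.5 = 17285
Σ ṁᵢCp,ᵢ = 153×2.60 + 208×2.60 = 938.6
T_out = 17285 / 938.6 = 18.416 °C

T_out = 18.4 °C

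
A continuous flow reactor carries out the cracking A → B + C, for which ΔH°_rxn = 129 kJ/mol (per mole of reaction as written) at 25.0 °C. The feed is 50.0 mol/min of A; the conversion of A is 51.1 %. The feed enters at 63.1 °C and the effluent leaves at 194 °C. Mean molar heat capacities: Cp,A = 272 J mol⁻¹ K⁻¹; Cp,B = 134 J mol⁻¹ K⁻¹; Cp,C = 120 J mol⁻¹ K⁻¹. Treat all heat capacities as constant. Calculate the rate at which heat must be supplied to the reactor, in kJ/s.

Extent of reaction ξ = 0.511 × 50.0 = 25.55 mol/min
Reaction term: ξ·ΔH°_rxn = 25.55 × 129 = 3296 kJ/min
Sensible, feed 63.1→25 °C: -518.16 kJ/min
Outlet flows (mol/min): A 24.45, B 25.55, C 25.55
Sensible, products 25→194 °C: 2220.7 kJ/min
Q = ΔH = 4998.5 kJ/min = 83.308 kW
Heat supplied = 83.308 kJ/s

Q_in = 83.3 kJ/s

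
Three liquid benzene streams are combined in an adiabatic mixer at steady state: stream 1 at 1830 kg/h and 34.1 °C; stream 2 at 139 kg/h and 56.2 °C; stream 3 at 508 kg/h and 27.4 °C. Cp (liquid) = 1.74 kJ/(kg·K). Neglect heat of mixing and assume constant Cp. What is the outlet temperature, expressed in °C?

Adiabatic, steady state ⇒ Σ ṁᵢCp,ᵢ(T_out − Tᵢ) = 0
T_out = Σ ṁᵢCp,ᵢTᵢ / Σ ṁᵢCp,ᵢ
      = 146390 / 4310 = 33.966 °C

T_out = 34.0 °C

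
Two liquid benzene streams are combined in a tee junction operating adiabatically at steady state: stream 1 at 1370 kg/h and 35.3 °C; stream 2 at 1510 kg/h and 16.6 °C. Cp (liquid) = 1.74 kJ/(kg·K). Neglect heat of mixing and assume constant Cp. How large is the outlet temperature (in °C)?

Energy balance with Q = 0: Σ ṁᵢCp,ᵢ(T_out − Tᵢ) = 0
Σ ṁᵢCp,ᵢTᵢ = 1370×1.74×35.3 + 1510×1.74×16.6 = 127760
Σ ṁᵢCp,ᵢ = 1370×1.74 + 1510×1.74 = 5011.2
T_out = 127760 / 5011.2 = 25.495 °C

T_out = 25.5 °C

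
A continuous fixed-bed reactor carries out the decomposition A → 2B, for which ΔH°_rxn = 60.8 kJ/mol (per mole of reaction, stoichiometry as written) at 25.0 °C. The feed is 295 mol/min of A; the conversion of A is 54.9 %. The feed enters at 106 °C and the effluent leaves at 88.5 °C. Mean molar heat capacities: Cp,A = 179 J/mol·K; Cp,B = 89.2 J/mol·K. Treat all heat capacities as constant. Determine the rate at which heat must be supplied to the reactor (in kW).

Extent of reaction ξ = 0.549 × 295 = 161.96 mol/min
Reaction term: ξ·ΔH°_rxn = 161.96 × 60.8 = 9846.9 kJ/min
Sensible, feed 106→25 °C: -4277.2 kJ/min
Outlet flows (mol/min): A 133.04, B 323.91
Sensible, products 25→88.5 °C: 3346.9 kJ/min
Q = ΔH = 8916.6 kJ/min = 148.61 kW
Heat supplied = 148.61 kW

Q_in = 149 kW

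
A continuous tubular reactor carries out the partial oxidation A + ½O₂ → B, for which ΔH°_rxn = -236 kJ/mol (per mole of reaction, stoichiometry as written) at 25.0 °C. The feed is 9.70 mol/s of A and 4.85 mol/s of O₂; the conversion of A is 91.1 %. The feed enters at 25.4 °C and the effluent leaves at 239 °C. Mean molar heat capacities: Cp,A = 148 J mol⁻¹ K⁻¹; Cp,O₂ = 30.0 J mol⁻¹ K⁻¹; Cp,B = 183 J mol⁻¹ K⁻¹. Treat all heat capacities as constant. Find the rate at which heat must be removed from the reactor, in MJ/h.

Q_out = 6160 MJ/h

Extent of reaction ξ = 0.911 × 9.70 = 8.8367 mol/s
Reaction term: ξ·ΔH°_rxn = 8.8367 × -236 = -2085.5 kJ/s
Sensible, feed 25.4→25 °C: -0.63244 kJ/s
Outlet flows (mol/s): A 0.8633, O₂ 0.43165, B 8.8367
Sensible, products 25→239 °C: 376.18 kJ/s
Q = ΔH = -1709.9 kJ/s = -1709.9 kW
Heat removed = 6155.7 MJ/h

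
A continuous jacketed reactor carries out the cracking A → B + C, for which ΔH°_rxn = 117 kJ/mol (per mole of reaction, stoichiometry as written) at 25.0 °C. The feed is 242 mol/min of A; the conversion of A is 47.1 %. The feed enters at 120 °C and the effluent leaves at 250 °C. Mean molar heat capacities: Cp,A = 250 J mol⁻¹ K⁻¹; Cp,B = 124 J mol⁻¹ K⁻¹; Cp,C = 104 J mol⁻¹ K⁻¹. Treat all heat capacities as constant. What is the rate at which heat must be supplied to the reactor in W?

Extent of reaction ξ = 0.471 × 242 = 113.98 mol/min
Reaction term: ξ·ΔH°_rxn = 113.98 × 117 = 13336 kJ/min
Sensible, feed 120→25 °C: -5747.5 kJ/min
Outlet flows (mol/min): A 128.02, B 113.98, C 113.98
Sensible, products 25→250 °C: 13048 kJ/min
Q = ΔH = 20637 kJ/min = 343.94 kW
Heat supplied = 343940 W

Q_in = 344000 W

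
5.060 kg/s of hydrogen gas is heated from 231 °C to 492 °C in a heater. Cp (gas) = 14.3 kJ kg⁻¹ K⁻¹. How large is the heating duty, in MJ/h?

Q = 68000 MJ/h

Q = ṁ·Cp·ΔT = 5.060 × 14.3 × (492 − 231) = 18885 kJ/s
Heating duty = 67988 MJ/h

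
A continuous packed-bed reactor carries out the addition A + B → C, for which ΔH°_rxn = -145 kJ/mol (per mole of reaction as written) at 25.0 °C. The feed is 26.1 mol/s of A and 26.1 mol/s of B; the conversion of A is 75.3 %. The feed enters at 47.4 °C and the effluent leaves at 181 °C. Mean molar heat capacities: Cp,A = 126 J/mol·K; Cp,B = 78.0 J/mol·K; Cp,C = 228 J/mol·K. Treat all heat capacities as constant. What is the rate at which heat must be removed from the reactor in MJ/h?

Q_out = 7430 MJ/h

Extent of reaction ξ = 0.753 × 26.1 = 19.653 mol/s
Reaction term: ξ·ΔH°_rxn = 19.653 × -145 = -2849.7 kJ/s
Sensible, feed 47.4→25 °C: -119.27 kJ/s
Outlet flows (mol/s): A 6.4467, B 6.4467, C 19.653
Sensible, products 25→181 °C: 904.19 kJ/s
Q = ΔH = -2064.8 kJ/s = -2064.8 kW
Heat removed = 7433.3 MJ/h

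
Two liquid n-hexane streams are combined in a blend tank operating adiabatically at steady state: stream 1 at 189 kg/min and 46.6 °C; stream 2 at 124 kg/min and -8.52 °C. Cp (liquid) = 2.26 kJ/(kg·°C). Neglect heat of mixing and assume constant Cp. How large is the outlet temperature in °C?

T_out = 24.8 °C

Energy balance with Q = 0: Σ ṁᵢCp,ᵢ(T_out − Tᵢ) = 0
Σ ṁᵢCp,ᵢTᵢ = 189×2.26×46.6 + 124×2.26×-8.52 = 17517
Σ ṁᵢCp,ᵢ = 189×2.26 + 124×2.26 = 707.38
T_out = 17517 / 707.38 = 24.763 °C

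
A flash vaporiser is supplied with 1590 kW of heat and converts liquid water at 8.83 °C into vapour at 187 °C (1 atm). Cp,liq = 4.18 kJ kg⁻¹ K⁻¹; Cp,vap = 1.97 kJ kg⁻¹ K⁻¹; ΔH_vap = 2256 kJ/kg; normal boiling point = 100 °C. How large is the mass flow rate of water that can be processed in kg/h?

ṁ = 2040 kg/h

Δh = 4.18×(100−8.83) + 2256 + 1.97×(187−100) = 2808.5 kJ/kg
Q = 1590 kW = 1590 kJ/s = 5.724e+06 kJ/h
ṁ = Q/Δh = 5.724e+06 / 2808.5 = 2038.1 kg/h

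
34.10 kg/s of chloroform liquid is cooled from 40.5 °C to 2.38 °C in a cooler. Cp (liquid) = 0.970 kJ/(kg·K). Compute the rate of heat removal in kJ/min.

Q_c = 75700 kJ/min

Q = ṁ·Cp·ΔT = 34.10 × 0.970 × (2.38 − 40.5) = -1260.9 kJ/s
Cooling duty = 75654 kJ/min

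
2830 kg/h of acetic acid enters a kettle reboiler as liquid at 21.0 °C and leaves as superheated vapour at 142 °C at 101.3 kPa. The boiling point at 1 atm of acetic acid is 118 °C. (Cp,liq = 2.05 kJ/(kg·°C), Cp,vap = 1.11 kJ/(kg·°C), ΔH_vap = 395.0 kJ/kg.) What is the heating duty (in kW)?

liquid 21.0→118 °C: 198.85 kJ/kg
vaporisation at 118 °C: 395 kJ/kg
vapour 118→142 °C: 26.64 kJ/kg
Δh = 198.85 + 395 + 26.64 = 620.49 kJ/kg
Q = ṁ·Δh = 2830 kg/h × 620.49 kJ/kg = 1.756e+06 kJ/h
|Q| = 487.77 kW

Q = 488 kW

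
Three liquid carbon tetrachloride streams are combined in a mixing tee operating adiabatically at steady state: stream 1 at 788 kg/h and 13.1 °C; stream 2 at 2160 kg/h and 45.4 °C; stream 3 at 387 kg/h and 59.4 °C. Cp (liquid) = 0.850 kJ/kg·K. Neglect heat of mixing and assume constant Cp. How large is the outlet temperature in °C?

Adiabatic, steady state ⇒ Σ ṁᵢCp,ᵢ(T_out − Tᵢ) = 0
T_out = Σ ṁᵢCp,ᵢTᵢ / Σ ṁᵢCp,ᵢ
      = 111670 / 2834.8 = 39.393 °C

T_out = 39.4 °C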